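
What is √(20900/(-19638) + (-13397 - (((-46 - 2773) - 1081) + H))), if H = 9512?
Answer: I*√203645864711/3273 ≈ 137.88*I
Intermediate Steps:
√(20900/(-19638) + (-13397 - (((-46 - 2773) - 1081) + H))) = √(20900/(-19638) + (-13397 - (((-46 - 2773) - 1081) + 9512))) = √(20900*(-1/19638) + (-13397 - ((-2819 - 1081) + 9512))) = √(-10450/9819 + (-13397 - (-3900 + 9512))) = √(-10450/9819 + (-13397 - 1*5612)) = √(-10450/9819 + (-13397 - 5612)) = √(-10450/9819 - 19009) = √(-186659821/9819) = I*√203645864711/3273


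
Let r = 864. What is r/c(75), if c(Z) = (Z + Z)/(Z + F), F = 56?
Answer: 18864/25 ≈ 754.56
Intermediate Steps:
c(Z) = 2*Z/(56 + Z) (c(Z) = (Z + Z)/(Z + 56) = (2*Z)/(56 + Z) = 2*Z/(56 + Z))
r/c(75) = 864/((2*75/(56 + 75))) = 864/((2*75/131)) = 864/((2*75*(1/131))) = 864/(150/131) = 864*(131/150) = 18864/25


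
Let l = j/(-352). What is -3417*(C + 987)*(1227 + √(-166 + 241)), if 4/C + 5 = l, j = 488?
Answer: -1162083487689/281 - 4735466535*√3/281 ≈ -4.1647e+9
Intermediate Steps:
l = -61/44 (l = 488/(-352) = 488*(-1/352) = -61/44 ≈ -1.3864)
C = -176/281 (C = 4/(-5 - 61/44) = 4/(-281/44) = 4*(-44/281) = -176/281 ≈ -0.62633)
-3417*(C + 987)*(1227 + √(-166 + 241)) = -3417*(-176/281 + 987)*(1227 + √(-166 + 241)) = -947093307*(1227 + √75)/281 = -947093307*(1227 + 5*√3)/281 = -3417*(340088817/281 + 1385855*√3/281) = -1162083487689/281 - 4735466535*√3/281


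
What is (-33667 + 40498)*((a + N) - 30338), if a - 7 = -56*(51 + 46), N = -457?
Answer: -247418820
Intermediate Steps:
a = -5425 (a = 7 - 56*(51 + 46) = 7 - 56*97 = 7 - 5432 = -5425)
(-33667 + 40498)*((a + N) - 30338) = (-33667 + 40498)*((-5425 - 457) - 30338) = 6831*(-5882 - 30338) = 6831*(-36220) = -247418820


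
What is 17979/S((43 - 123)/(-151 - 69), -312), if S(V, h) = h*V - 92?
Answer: -197769/2260 ≈ -87.508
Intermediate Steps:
S(V, h) = -92 + V*h (S(V, h) = V*h - 92 = -92 + V*h)
17979/S((43 - 123)/(-151 - 69), -312) = 17979/(-92 + ((43 - 123)/(-151 - 69))*(-312)) = 17979/(-92 - 80/(-220)*(-312)) = 17979/(-92 - 80*(-1/220)*(-312)) = 17979/(-92 + (4/11)*(-312)) = 17979/(-92 - 1248/11) = 17979/(-2260/11) = 17979*(-11/2260) = -197769/2260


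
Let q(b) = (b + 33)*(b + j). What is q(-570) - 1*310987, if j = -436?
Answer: 229235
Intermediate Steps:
q(b) = (-436 + b)*(33 + b) (q(b) = (b + 33)*(b - 436) = (33 + b)*(-436 + b) = (-436 + b)*(33 + b))
q(-570) - 1*310987 = (-14388 + (-570)² - 403*(-570)) - 1*310987 = (-14388 + 324900 + 229710) - 310987 = 540222 - 310987 = 229235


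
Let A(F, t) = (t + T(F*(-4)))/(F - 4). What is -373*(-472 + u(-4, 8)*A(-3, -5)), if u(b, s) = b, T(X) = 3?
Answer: 1235376/7 ≈ 1.7648e+5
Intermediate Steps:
A(F, t) = (3 + t)/(-4 + F) (A(F, t) = (t + 3)/(F - 4) = (3 + t)/(-4 + F))
-373*(-472 + u(-4, 8)*A(-3, -5)) = -373*(-472 - 4*(3 - 5)/(-4 - 3)) = -373*(-472 - 4*(-2)/(-7)) = -373*(-472 - (-4)*(-2)/7) = -373*(-472 - 4*2/7) = -373*(-472 - 8/7) = -373*(-3312/7) = 1235376/7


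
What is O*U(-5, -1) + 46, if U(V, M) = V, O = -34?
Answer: 216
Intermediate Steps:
O*U(-5, -1) + 46 = -34*(-5) + 46 = 170 + 46 = 216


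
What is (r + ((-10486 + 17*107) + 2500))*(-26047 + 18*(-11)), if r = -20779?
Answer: 707197770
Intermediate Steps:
(r + ((-10486 + 17*107) + 2500))*(-26047 + 18*(-11)) = (-20779 + ((-10486 + 17*107) + 2500))*(-26047 + 18*(-11)) = (-20779 + ((-10486 + 1819) + 2500))*(-26047 - 198) = (-20779 + (-8667 + 2500))*(-26245) = (-20779 - 6167)*(-26245) = -26946*(-26245) = 707197770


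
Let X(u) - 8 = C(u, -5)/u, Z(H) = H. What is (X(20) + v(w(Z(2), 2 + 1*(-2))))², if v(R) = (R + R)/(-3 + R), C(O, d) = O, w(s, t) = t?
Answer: 81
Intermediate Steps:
v(R) = 2*R/(-3 + R) (v(R) = (2*R)/(-3 + R) = 2*R/(-3 + R))
X(u) = 9 (X(u) = 8 + u/u = 8 + 1 = 9)
(X(20) + v(w(Z(2), 2 + 1*(-2))))² = (9 + 2*(2 + 1*(-2))/(-3 + (2 + 1*(-2))))² = (9 + 2*(2 - 2)/(-3 + (2 - 2)))² = (9 + 2*0/(-3 + 0))² = (9 + 2*0/(-3))² = (9 + 2*0*(-⅓))² = (9 + 0)² = 9² = 81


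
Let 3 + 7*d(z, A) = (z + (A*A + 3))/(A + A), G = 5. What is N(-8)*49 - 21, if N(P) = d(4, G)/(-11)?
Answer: -1162/55 ≈ -21.127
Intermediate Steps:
d(z, A) = -3/7 + (3 + z + A**2)/(14*A) (d(z, A) = -3/7 + ((z + (A*A + 3))/(A + A))/7 = -3/7 + ((z + (A**2 + 3))/((2*A)))/7 = -3/7 + ((z + (3 + A**2))*(1/(2*A)))/7 = -3/7 + ((3 + z + A**2)*(1/(2*A)))/7 = -3/7 + ((3 + z + A**2)/(2*A))/7 = -3/7 + (3 + z + A**2)/(14*A))
N(P) = -1/385 (N(P) = ((1/14)*(3 + 4 + 5*(-6 + 5))/5)/(-11) = ((1/14)*(1/5)*(3 + 4 + 5*(-1)))*(-1/11) = ((1/14)*(1/5)*(3 + 4 - 5))*(-1/11) = ((1/14)*(1/5)*2)*(-1/11) = (1/35)*(-1/11) = -1/385)
N(-8)*49 - 21 = -1/385*49 - 21 = -7/55 - 21 = -1162/55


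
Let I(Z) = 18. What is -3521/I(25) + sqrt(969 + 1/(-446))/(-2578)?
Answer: -3521/18 - sqrt(192749158)/1149788 ≈ -195.62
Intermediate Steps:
-3521/I(25) + sqrt(969 + 1/(-446))/(-2578) = -3521/18 + sqrt(969 + 1/(-446))/(-2578) = -3521*1/18 + sqrt(969 - 1/446)*(-1/2578) = -3521/18 + sqrt(432173/446)*(-1/2578) = -3521/18 + (sqrt(192749158)/446)*(-1/2578) = -3521/18 - sqrt(192749158)/1149788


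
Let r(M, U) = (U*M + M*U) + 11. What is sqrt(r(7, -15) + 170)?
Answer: I*sqrt(29) ≈ 5.3852*I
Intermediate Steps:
r(M, U) = 11 + 2*M*U (r(M, U) = (M*U + M*U) + 11 = 2*M*U + 11 = 11 + 2*M*U)
sqrt(r(7, -15) + 170) = sqrt((11 + 2*7*(-15)) + 170) = sqrt((11 - 210) + 170) = sqrt(-199 + 170) = sqrt(-29) = I*sqrt(29)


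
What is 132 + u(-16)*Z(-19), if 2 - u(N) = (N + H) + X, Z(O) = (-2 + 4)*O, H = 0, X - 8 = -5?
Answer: -438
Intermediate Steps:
X = 3 (X = 8 - 5 = 3)
Z(O) = 2*O
u(N) = -1 - N (u(N) = 2 - ((N + 0) + 3) = 2 - (N + 3) = 2 - (3 + N) = 2 + (-3 - N) = -1 - N)
132 + u(-16)*Z(-19) = 132 + (-1 - 1*(-16))*(2*(-19)) = 132 + (-1 + 16)*(-38) = 132 + 15*(-38) = 132 - 570 = -438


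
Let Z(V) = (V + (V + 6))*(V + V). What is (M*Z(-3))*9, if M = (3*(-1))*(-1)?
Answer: 0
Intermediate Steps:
Z(V) = 2*V*(6 + 2*V) (Z(V) = (V + (6 + V))*(2*V) = (6 + 2*V)*(2*V) = 2*V*(6 + 2*V))
M = 3 (M = -3*(-1) = 3)
(M*Z(-3))*9 = (3*(4*(-3)*(3 - 3)))*9 = (3*(4*(-3)*0))*9 = (3*0)*9 = 0*9 = 0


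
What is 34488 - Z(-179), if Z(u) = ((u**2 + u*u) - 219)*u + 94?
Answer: 11465871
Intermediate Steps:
Z(u) = 94 + u*(-219 + 2*u**2) (Z(u) = ((u**2 + u**2) - 219)*u + 94 = (2*u**2 - 219)*u + 94 = (-219 + 2*u**2)*u + 94 = u*(-219 + 2*u**2) + 94 = 94 + u*(-219 + 2*u**2))
34488 - Z(-179) = 34488 - (94 - 219*(-179) + 2*(-179)**3) = 34488 - (94 + 39201 + 2*(-5735339)) = 34488 - (94 + 39201 - 11470678) = 34488 - 1*(-11431383) = 34488 + 11431383 = 11465871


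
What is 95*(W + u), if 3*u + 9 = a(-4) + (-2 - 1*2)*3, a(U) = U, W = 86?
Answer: 22135/3 ≈ 7378.3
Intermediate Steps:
u = -25/3 (u = -3 + (-4 + (-2 - 1*2)*3)/3 = -3 + (-4 + (-2 - 2)*3)/3 = -3 + (-4 - 4*3)/3 = -3 + (-4 - 12)/3 = -3 + (⅓)*(-16) = -3 - 16/3 = -25/3 ≈ -8.3333)
95*(W + u) = 95*(86 - 25/3) = 95*(233/3) = 22135/3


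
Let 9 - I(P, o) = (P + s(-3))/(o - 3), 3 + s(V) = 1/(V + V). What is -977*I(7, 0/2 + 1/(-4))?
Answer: -387869/39 ≈ -9945.4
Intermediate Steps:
s(V) = -3 + 1/(2*V) (s(V) = -3 + 1/(V + V) = -3 + 1/(2*V))
I(P, o) = 9 - (-19/6 + P)/(-3 + o) (I(P, o) = 9 - (P + (-3 + (½)/(-3)))/(o - 3) = 9 - (P + (-3 + (½)*(-⅓)))/(-3 + o) = 9 - (P + (-3 - ⅙))/(-3 + o) = 9 - (P - 19/6)/(-3 + o) = 9 - (-19/6 + P)/(-3 + o))
-977*I(7, 0/2 + 1/(-4)) = -977*(-143/6 - 1*7 + 9*(0/2 + 1/(-4)))/(-3 + (0/2 + 1/(-4))) = -977*(-143/6 - 7 + 9*(0*(½) + 1*(-¼)))/(-3 + (0*(½) + 1*(-¼))) = -977*(-143/6 - 7 + 9*(0 - ¼))/(-3 + (0 - ¼)) = -977*(-143/6 - 7 + 9*(-¼))/(-3 - ¼) = -977*(-143/6 - 7 - 9/4)/(-13/4) = -(-3908)*(-397)/(13*12) = -977*397/39 = -387869/39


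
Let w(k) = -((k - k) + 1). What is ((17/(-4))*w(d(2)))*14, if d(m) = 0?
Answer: 119/2 ≈ 59.500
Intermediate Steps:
w(k) = -1 (w(k) = -(0 + 1) = -1*1 = -1)
((17/(-4))*w(d(2)))*14 = ((17/(-4))*(-1))*14 = ((17*(-¼))*(-1))*14 = -17/4*(-1)*14 = (17/4)*14 = 119/2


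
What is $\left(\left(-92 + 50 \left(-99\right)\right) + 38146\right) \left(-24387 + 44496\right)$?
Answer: $665688336$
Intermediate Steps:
$\left(\left(-92 + 50 \left(-99\right)\right) + 38146\right) \left(-24387 + 44496\right) = \left(\left(-92 - 4950\right) + 38146\right) 20109 = \left(-5042 + 38146\right) 20109 = 33104 \cdot 20109 = 665688336$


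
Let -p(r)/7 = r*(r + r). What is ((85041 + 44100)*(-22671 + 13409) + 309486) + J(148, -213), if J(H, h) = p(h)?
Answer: -1196429622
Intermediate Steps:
p(r) = -14*r**2 (p(r) = -7*r*(r + r) = -7*r*2*r = -14*r**2)
J(H, h) = -14*h**2
((85041 + 44100)*(-22671 + 13409) + 309486) + J(148, -213) = ((85041 + 44100)*(-22671 + 13409) + 309486) - 14*(-213)**2 = (129141*(-9262) + 309486) - 14*45369 = (-1196103942 + 309486) - 635166 = -1195794456 - 635166 = -1196429622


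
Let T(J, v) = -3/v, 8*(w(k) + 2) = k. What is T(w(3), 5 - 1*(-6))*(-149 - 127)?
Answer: 828/11 ≈ 75.273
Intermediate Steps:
w(k) = -2 + k/8
T(w(3), 5 - 1*(-6))*(-149 - 127) = (-3/(5 - 1*(-6)))*(-149 - 127) = -3/(5 + 6)*(-276) = -3/11*(-276) = 828/11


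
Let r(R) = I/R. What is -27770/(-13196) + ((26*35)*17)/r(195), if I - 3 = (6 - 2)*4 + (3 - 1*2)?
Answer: 497603360/3299 ≈ 1.5083e+5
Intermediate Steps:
I = 20 (I = 3 + ((6 - 2)*4 + (3 - 1*2)) = 3 + (4*4 + (3 - 2)) = 3 + (16 + 1) = 3 + 17 = 20)
r(R) = 20/R
-27770/(-13196) + ((26*35)*17)/r(195) = -27770/(-13196) + ((26*35)*17)/((20/195)) = -27770*(-1/13196) + (910*17)/((20*(1/195))) = 13885/6598 + 15470/(4/39) = 13885/6598 + 15470*(39/4) = 13885/6598 + 301665/2 = 497603360/3299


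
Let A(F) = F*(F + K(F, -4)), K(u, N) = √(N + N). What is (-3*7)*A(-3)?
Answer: -189 + 126*I*√2 ≈ -189.0 + 178.19*I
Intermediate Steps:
K(u, N) = √2*√N (K(u, N) = √(2*N) = √2*√N)
A(F) = F*(F + 2*I*√2) (A(F) = F*(F + √2*√(-4)) = F*(F + √2*(2*I)) = F*(F + 2*I*√2))
(-3*7)*A(-3) = (-3*7)*(-3*(-3 + 2*I*√2)) = -21*(9 - 6*I*√2) = -189 + 126*I*√2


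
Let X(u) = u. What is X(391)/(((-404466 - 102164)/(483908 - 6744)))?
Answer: -93285562/253315 ≈ -368.26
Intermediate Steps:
X(391)/(((-404466 - 102164)/(483908 - 6744))) = 391/(((-404466 - 102164)/(483908 - 6744))) = 391/((-506630/477164)) = 391/((-506630*1/477164)) = 391/(-253315/238582) = 391*(-238582/253315) = -93285562/253315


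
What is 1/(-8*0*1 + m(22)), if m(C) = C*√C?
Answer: √22/484 ≈ 0.0096909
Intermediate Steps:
m(C) = C^(3/2)
1/(-8*0*1 + m(22)) = 1/(-8*0*1 + 22^(3/2)) = 1/(0*1 + 22*√22) = 1/(0 + 22*√22) = 1/(22*√22) = √22/484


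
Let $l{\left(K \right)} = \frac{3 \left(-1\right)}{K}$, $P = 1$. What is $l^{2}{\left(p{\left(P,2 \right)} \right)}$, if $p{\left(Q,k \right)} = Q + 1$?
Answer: $\frac{9}{4} \approx 2.25$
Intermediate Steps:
$p{\left(Q,k \right)} = 1 + Q$
$l{\left(K \right)} = - \frac{3}{K}$
$l^{2}{\left(p{\left(P,2 \right)} \right)} = \left(- \frac{3}{1 + 1}\right)^{2} = \left(- \frac{3}{2}\right)^{2} = \frac{9}{4}$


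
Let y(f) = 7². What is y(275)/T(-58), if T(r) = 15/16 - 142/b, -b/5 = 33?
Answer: 129360/4747 ≈ 27.251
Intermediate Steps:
b = -165 (b = -5*33 = -165)
y(f) = 49
T(r) = 4747/2640 (T(r) = 15/16 - 142/(-165) = 15*(1/16) - 142*(-1/165) = 15/16 + 142/165 = 4747/2640)
y(275)/T(-58) = 49/(4747/2640) = 49*(2640/4747) = 129360/4747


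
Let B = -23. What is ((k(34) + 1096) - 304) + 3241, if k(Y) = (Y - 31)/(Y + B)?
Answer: 44366/11 ≈ 4033.3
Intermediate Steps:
k(Y) = (-31 + Y)/(-23 + Y) (k(Y) = (Y - 31)/(Y - 23) = (-31 + Y)/(-23 + Y))
((k(34) + 1096) - 304) + 3241 = (((-31 + 34)/(-23 + 34) + 1096) - 304) + 3241 = ((3/11 + 1096) - 304) + 3241 = (12059/11 - 304) + 3241 = 8715/11 + 3241 = 44366/11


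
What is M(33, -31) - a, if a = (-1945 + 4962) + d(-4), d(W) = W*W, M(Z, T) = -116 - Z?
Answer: -3182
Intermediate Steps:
d(W) = W²
a = 3033 (a = (-1945 + 4962) + (-4)² = 3017 + 16 = 3033)
M(33, -31) - a = (-116 - 1*33) - 1*3033 = (-116 - 33) - 3033 = -149 - 3033 = -3182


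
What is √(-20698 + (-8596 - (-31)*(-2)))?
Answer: 2*I*√7339 ≈ 171.34*I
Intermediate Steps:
√(-20698 + (-8596 - (-31)*(-2))) = √(-20698 + (-8596 - 1*62)) = √(-20698 + (-8596 - 62)) = √(-20698 - 8658) = √(-29356) = 2*I*√7339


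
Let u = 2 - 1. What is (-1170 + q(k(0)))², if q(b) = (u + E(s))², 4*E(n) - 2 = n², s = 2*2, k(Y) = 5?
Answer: 20784481/16 ≈ 1.2990e+6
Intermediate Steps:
u = 1
s = 4
E(n) = ½ + n²/4
q(b) = 121/4 (q(b) = (1 + (½ + (¼)*4²))² = (1 + (½ + (¼)*16))² = (1 + (½ + 4))² = (1 + 9/2)² = (11/2)² = 121/4)
(-1170 + q(k(0)))² = (-1170 + 121/4)² = (-4559/4)² = 20784481/16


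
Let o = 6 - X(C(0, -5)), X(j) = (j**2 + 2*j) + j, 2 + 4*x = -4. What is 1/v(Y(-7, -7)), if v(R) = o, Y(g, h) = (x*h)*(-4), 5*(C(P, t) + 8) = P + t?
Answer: -1/48 ≈ -0.020833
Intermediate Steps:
C(P, t) = -8 + P/5 + t/5 (C(P, t) = -8 + (P + t)/5 = -8 + (P/5 + t/5) = -8 + P/5 + t/5)
x = -3/2 (x = -1/2 + (1/4)*(-4) = -1/2 - 1 = -3/2 ≈ -1.5000)
X(j) = j**2 + 3*j
Y(g, h) = 6*h (Y(g, h) = -3*h/2*(-4) = 6*h)
o = -48 (o = 6 - (-8 + (1/5)*0 + (1/5)*(-5))*(3 + (-8 + (1/5)*0 + (1/5)*(-5))) = 6 - (-8 + 0 - 1)*(3 + (-8 + 0 - 1)) = 6 - (-9)*(3 - 9) = 6 - (-9)*(-6) = 6 - 1*54 = 6 - 54 = -48)
v(R) = -48
1/v(Y(-7, -7)) = 1/(-48) = -1/48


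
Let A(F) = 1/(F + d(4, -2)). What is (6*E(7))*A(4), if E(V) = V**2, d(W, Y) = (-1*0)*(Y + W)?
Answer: 147/2 ≈ 73.500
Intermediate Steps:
d(W, Y) = 0 (d(W, Y) = 0*(W + Y) = 0)
A(F) = 1/F (A(F) = 1/(F + 0) = 1/F)
(6*E(7))*A(4) = (6*7**2)/4 = (6*49)*(1/4) = 294*(1/4) = 147/2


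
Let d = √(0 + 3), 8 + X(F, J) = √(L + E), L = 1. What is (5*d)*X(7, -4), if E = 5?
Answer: 5*√3*(-8 + √6) ≈ -48.069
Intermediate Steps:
X(F, J) = -8 + √6 (X(F, J) = -8 + √(1 + 5) = -8 + √6)
d = √3 ≈ 1.7320
(5*d)*X(7, -4) = (5*√3)*(-8 + √6) = 5*√3*(-8 + √6)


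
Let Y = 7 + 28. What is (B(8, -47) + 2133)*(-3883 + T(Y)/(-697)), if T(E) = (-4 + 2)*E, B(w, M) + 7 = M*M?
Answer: -690127155/41 ≈ -1.6832e+7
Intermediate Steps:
B(w, M) = -7 + M² (B(w, M) = -7 + M*M = -7 + M²)
Y = 35
T(E) = -2*E
(B(8, -47) + 2133)*(-3883 + T(Y)/(-697)) = ((-7 + (-47)²) + 2133)*(-3883 - 2*35/(-697)) = ((-7 + 2209) + 2133)*(-3883 - 70*(-1/697)) = (2202 + 2133)*(-3883 + 70/697) = 4335*(-2706381/697) = -690127155/41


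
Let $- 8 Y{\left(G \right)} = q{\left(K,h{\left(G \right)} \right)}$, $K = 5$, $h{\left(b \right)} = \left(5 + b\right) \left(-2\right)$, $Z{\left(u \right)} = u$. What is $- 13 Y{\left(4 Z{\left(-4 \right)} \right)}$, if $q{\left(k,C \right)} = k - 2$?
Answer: $\frac{39}{8} \approx 4.875$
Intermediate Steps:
$h{\left(b \right)} = -10 - 2 b$
$q{\left(k,C \right)} = -2 + k$ ($q{\left(k,C \right)} = k - 2 = -2 + k$)
$Y{\left(G \right)} = - \frac{3}{8}$ ($Y{\left(G \right)} = - \frac{-2 + 5}{8} = \left(- \frac{1}{8}\right) 3 = - \frac{3}{8}$)
$- 13 Y{\left(4 Z{\left(-4 \right)} \right)} = \left(-13\right) \left(- \frac{3}{8}\right) = \frac{39}{8}$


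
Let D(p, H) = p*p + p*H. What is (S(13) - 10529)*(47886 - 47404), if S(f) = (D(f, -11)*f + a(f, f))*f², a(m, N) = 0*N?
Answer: 22457826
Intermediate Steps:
a(m, N) = 0
D(p, H) = p² + H*p
S(f) = f⁴*(-11 + f) (S(f) = ((f*(-11 + f))*f + 0)*f² = (f²*(-11 + f) + 0)*f² = (f²*(-11 + f))*f² = f⁴*(-11 + f))
(S(13) - 10529)*(47886 - 47404) = (13⁴*(-11 + 13) - 10529)*(47886 - 47404) = (28561*2 - 10529)*482 = (57122 - 10529)*482 = 46593*482 = 22457826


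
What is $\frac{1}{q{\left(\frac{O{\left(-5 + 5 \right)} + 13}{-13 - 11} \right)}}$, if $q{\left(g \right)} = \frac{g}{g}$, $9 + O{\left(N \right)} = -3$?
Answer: $1$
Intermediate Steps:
$O{\left(N \right)} = -12$ ($O{\left(N \right)} = -9 - 3 = -12$)
$q{\left(g \right)} = 1$
$\frac{1}{q{\left(\frac{O{\left(-5 + 5 \right)} + 13}{-13 - 11} \right)}} = 1^{-1} = 1$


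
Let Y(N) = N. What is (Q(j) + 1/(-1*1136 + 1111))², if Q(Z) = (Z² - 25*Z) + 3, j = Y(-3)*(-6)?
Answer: 9461776/625 ≈ 15139.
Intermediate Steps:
j = 18 (j = -3*(-6) = 18)
Q(Z) = 3 + Z² - 25*Z
(Q(j) + 1/(-1*1136 + 1111))² = ((3 + 18² - 25*18) + 1/(-1*1136 + 1111))² = ((3 + 324 - 450) + 1/(-1136 + 1111))² = (-123 + 1/(-25))² = (-123 - 1/25)² = (-3076/25)² = 9461776/625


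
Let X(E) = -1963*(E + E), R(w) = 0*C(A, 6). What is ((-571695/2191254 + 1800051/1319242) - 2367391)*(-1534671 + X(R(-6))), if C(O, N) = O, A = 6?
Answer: 875227634013437995512942/240899525789 ≈ 3.6332e+12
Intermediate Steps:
R(w) = 0 (R(w) = 0*6 = 0)
X(E) = -3926*E
((-571695/2191254 + 1800051/1319242) - 2367391)*(-1534671 + X(R(-6))) = ((-571695/2191254 + 1800051/1319242) - 2367391)*(-1534671 - 3926*0) = ((-571695*1/2191254 + 1800051*(1/1319242)) - 2367391)*(-1534671 + 0) = ((-190565/730418 + 1800051/1319242) - 2367391)*(-1534671) = (265847074897/240899525789 - 2367391)*(-1534671) = -570303103410071602/240899525789*(-1534671) = 875227634013437995512942/240899525789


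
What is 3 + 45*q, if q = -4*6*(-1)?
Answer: 1083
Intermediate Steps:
q = 24 (q = -24*(-1) = 24)
3 + 45*q = 3 + 45*24 = 3 + 1080 = 1083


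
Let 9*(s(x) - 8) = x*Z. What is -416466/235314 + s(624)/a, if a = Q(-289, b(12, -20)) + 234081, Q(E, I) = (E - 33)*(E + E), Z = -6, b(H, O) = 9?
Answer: -572201869/323131493 ≈ -1.7708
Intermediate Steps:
Q(E, I) = 2*E*(-33 + E) (Q(E, I) = (-33 + E)*(2*E) = 2*E*(-33 + E))
a = 420197 (a = 2*(-289)*(-33 - 289) + 234081 = 2*(-289)*(-322) + 234081 = 186116 + 234081 = 420197)
s(x) = 8 - 2*x/3 (s(x) = 8 + (x*(-6))/9 = 8 + (-6*x)/9 = 8 - 2*x/3)
-416466/235314 + s(624)/a = -416466/235314 + (8 - ⅔*624)/420197 = -416466*1/235314 + (8 - 416)*(1/420197) = -1361/769 - 408*1/420197 = -1361/769 - 408/420197 = -572201869/323131493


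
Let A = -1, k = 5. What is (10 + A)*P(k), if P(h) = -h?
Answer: -45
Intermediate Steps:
(10 + A)*P(k) = (10 - 1)*(-1*5) = 9*(-5) = -45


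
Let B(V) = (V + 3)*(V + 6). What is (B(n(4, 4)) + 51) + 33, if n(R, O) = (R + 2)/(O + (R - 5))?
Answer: 124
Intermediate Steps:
n(R, O) = (2 + R)/(-5 + O + R) (n(R, O) = (2 + R)/(O + (-5 + R)) = (2 + R)/(-5 + O + R))
B(V) = (3 + V)*(6 + V)
(B(n(4, 4)) + 51) + 33 = ((18 + ((2 + 4)/(-5 + 4 + 4))² + 9*((2 + 4)/(-5 + 4 + 4))) + 51) + 33 = ((18 + (6/3)² + 9*(6/3)) + 51) + 33 = ((18 + ((⅓)*6)² + 9*((⅓)*6)) + 51) + 33 = ((18 + 2² + 9*2) + 51) + 33 = ((18 + 4 + 18) + 51) + 33 = (40 + 51) + 33 = 91 + 33 = 124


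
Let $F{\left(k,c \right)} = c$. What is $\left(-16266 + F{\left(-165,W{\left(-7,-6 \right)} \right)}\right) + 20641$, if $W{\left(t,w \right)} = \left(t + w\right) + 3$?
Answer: $4365$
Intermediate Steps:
$W{\left(t,w \right)} = 3 + t + w$
$\left(-16266 + F{\left(-165,W{\left(-7,-6 \right)} \right)}\right) + 20641 = \left(-16266 - 10\right) + 20641 = -16276 + 20641 = 4365$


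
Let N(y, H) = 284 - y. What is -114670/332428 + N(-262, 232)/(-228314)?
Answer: -6590568017/18974491598 ≈ -0.34734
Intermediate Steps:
-114670/332428 + N(-262, 232)/(-228314) = -114670/332428 + (284 - 1*(-262))/(-228314) = -114670*1/332428 + (284 + 262)*(-1/228314) = -57335/166214 + 546*(-1/228314) = -57335/166214 - 273/114157 = -6590568017/18974491598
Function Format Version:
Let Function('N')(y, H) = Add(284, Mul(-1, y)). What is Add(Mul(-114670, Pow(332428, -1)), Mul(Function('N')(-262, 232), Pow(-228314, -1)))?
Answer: Rational(-6590568017, 18974491598) ≈ -0.34734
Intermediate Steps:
Add(Mul(-114670, Pow(332428, -1)), Mul(Function('N')(-262, 232), Pow(-228314, -1))) = Add(Mul(-114670, Pow(332428, -1)), Mul(Add(284, Mul(-1, -262)), Pow(-228314, -1))) = Add(Mul(-114670, Rational(1, 332428)), Mul(Add(284, 262), Rational(-1, 228314))) = Add(Rational(-57335, 166214), Mul(546, Rational(-1, 228314))) = Add(Rational(-57335, 166214), Rational(-273, 114157)) = Rational(-6590568017, 18974491598)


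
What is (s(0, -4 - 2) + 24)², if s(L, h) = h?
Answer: 324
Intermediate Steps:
(s(0, -4 - 2) + 24)² = ((-4 - 2) + 24)² = (-6 + 24)² = 18² = 324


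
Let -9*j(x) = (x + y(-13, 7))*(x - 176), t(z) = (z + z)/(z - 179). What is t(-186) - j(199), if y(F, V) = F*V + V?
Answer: 968773/3285 ≈ 294.91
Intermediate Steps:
t(z) = 2*z/(-179 + z) (t(z) = (2*z)/(-179 + z) = 2*z/(-179 + z))
y(F, V) = V + F*V
j(x) = -(-176 + x)*(-84 + x)/9 (j(x) = -(x + 7*(1 - 13))*(x - 176)/9 = -(x + 7*(-12))*(-176 + x)/9 = -(x - 84)*(-176 + x)/9 = -(-84 + x)*(-176 + x)/9 = -(-176 + x)*(-84 + x)/9)
t(-186) - j(199) = 2*(-186)/(-179 - 186) - (-4928/3 - ⅑*199² + (260/9)*199) = 2*(-186)/(-365) - (-4928/3 - ⅑*39601 + 51740/9) = 2*(-186)*(-1/365) - (-4928/3 - 39601/9 + 51740/9) = 372/365 - 1*(-2645/9) = 372/365 + 2645/9 = 968773/3285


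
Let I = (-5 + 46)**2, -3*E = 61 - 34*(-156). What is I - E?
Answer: 10408/3 ≈ 3469.3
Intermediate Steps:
E = -5365/3 (E = -(61 - 34*(-156))/3 = -(61 + 5304)/3 = -1/3*5365 = -5365/3 ≈ -1788.3)
I = 1681 (I = 41**2 = 1681)
I - E = 1681 - 1*(-5365/3) = 1681 + 5365/3 = 10408/3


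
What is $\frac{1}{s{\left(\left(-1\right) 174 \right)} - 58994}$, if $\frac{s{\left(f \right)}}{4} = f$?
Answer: $- \frac{1}{59690} \approx -1.6753 \cdot 10^{-5}$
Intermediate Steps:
$s{\left(f \right)} = 4 f$
$\frac{1}{s{\left(\left(-1\right) 174 \right)} - 58994} = \frac{1}{4 \left(\left(-1\right) 174\right) - 58994} = \frac{1}{4 \left(-174\right) - 58994} = \frac{1}{-696 - 58994} = \frac{1}{-59690} = - \frac{1}{59690}$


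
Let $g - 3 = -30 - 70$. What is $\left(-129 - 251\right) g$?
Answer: $36860$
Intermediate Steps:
$g = -97$ ($g = 3 - 100 = -97$)
$\left(-129 - 251\right) g = \left(-129 - 251\right) \left(-97\right) = \left(-380\right) \left(-97\right) = 36860$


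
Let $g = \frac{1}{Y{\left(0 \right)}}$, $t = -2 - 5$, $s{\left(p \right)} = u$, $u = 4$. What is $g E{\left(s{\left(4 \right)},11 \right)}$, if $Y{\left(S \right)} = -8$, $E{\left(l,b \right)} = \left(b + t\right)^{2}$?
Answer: $-2$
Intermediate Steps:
$s{\left(p \right)} = 4$
$t = -7$
$E{\left(l,b \right)} = \left(-7 + b\right)^{2}$ ($E{\left(l,b \right)} = \left(b - 7\right)^{2} = \left(-7 + b\right)^{2}$)
$g = - \frac{1}{8}$ ($g = \frac{1}{-8} = - \frac{1}{8} \approx -0.125$)
$g E{\left(s{\left(4 \right)},11 \right)} = - \frac{\left(-7 + 11\right)^{2}}{8} = - \frac{4^{2}}{8} = \left(- \frac{1}{8}\right) 16 = -2$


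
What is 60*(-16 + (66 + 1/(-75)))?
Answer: 14996/5 ≈ 2999.2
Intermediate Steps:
60*(-16 + (66 + 1/(-75))) = 60*(-16 + (66 - 1/75)) = 60*(-16 + 4949/75) = 60*(3749/75) = 14996/5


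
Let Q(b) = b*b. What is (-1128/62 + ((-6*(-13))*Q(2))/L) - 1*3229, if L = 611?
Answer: -4730417/1457 ≈ -3246.7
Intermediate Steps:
Q(b) = b²
(-1128/62 + ((-6*(-13))*Q(2))/L) - 1*3229 = (-1128/62 + (-6*(-13)*2²)/611) - 1*3229 = (-1128*1/62 + (78*4)*(1/611)) - 3229 = (-564/31 + 312*(1/611)) - 3229 = (-564/31 + 24/47) - 3229 = -25764/1457 - 3229 = -4730417/1457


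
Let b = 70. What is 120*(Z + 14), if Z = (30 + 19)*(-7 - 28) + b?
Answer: -195720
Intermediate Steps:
Z = -1645 (Z = (30 + 19)*(-7 - 28) + 70 = 49*(-35) + 70 = -1715 + 70 = -1645)
120*(Z + 14) = 120*(-1645 + 14) = 120*(-1631) = -195720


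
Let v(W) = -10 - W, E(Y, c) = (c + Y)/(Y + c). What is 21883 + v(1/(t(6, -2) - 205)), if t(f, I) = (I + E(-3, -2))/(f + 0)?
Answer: 26925669/1231 ≈ 21873.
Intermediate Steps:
E(Y, c) = 1 (E(Y, c) = (Y + c)/(Y + c) = 1)
t(f, I) = (1 + I)/f (t(f, I) = (I + 1)/(f + 0) = (1 + I)/f)
21883 + v(1/(t(6, -2) - 205)) = 21883 + (-10 - 1/((1 - 2)/6 - 205)) = 21883 + (-10 - 1/((1/6)*(-1) - 205)) = 21883 + (-10 - 1/(-1/6 - 205)) = 21883 + (-10 - 1/(-1231/6)) = 21883 + (-10 - 1*(-6/1231)) = 21883 + (-10 + 6/1231) = 21883 - 12304/1231 = 26925669/1231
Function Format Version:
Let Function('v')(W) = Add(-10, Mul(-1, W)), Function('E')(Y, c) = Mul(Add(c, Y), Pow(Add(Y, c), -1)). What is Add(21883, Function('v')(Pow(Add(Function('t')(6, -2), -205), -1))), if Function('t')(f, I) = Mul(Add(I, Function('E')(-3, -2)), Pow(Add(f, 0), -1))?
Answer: Rational(26925669, 1231) ≈ 21873.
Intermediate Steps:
Function('E')(Y, c) = 1 (Function('E')(Y, c) = Mul(Add(Y, c), Pow(Add(Y, c), -1)) = 1)
Function('t')(f, I) = Mul(Pow(f, -1), Add(1, I)) (Function('t')(f, I) = Mul(Add(I, 1), Pow(Add(f, 0), -1)) = Mul(Add(1, I), Pow(f, -1)) = Mul(Pow(f, -1), Add(1, I)))
Add(21883, Function('v')(Pow(Add(Function('t')(6, -2), -205), -1))) = Add(21883, Add(-10, Mul(-1, Pow(Add(Mul(Pow(6, -1), Add(1, -2)), -205), -1)))) = Add(21883, Add(-10, Mul(-1, Pow(Add(Mul(Rational(1, 6), -1), -205), -1)))) = Add(21883, Add(-10, Mul(-1, Pow(Add(Rational(-1, 6), -205), -1)))) = Add(21883, Add(-10, Mul(-1, Pow(Rational(-1231, 6), -1)))) = Add(21883, Add(-10, Mul(-1, Rational(-6, 1231)))) = Add(21883, Add(-10, Rational(6, 1231))) = Add(21883, Rational(-12304, 1231)) = Rational(26925669, 1231)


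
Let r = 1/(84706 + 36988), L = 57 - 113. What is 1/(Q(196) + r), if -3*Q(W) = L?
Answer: 365082/6814867 ≈ 0.053571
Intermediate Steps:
L = -56
Q(W) = 56/3 (Q(W) = -1/3*(-56) = 56/3)
r = 1/121694 ≈ 8.2173e-6
1/(Q(196) + r) = 1/(56/3 + 1/121694) = 1/(6814867/365082) = 365082/6814867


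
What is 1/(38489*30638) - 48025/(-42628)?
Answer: 28316163914089/25134022580348 ≈ 1.1266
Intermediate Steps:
1/(38489*30638) - 48025/(-42628) = (1/38489)*(1/30638) - 48025*(-1/42628) = 1/1179225982 + 48025/42628 = 28316163914089/25134022580348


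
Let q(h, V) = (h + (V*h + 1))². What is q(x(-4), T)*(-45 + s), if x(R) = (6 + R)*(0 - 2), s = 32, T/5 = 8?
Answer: -345397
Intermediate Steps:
T = 40 (T = 5*8 = 40)
x(R) = -12 - 2*R (x(R) = (6 + R)*(-2) = -12 - 2*R)
q(h, V) = (1 + h + V*h)² (q(h, V) = (h + (1 + V*h))² = (1 + h + V*h)²)
q(x(-4), T)*(-45 + s) = (1 + (-12 - 2*(-4)) + 40*(-12 - 2*(-4)))²*(-45 + 32) = (1 + (-12 + 8) + 40*(-12 + 8))²*(-13) = (1 - 4 + 40*(-4))²*(-13) = (1 - 4 - 160)²*(-13) = (-163)²*(-13) = 26569*(-13) = -345397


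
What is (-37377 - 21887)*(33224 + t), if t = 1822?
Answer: -2076966144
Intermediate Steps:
(-37377 - 21887)*(33224 + t) = (-37377 - 21887)*(33224 + 1822) = -59264*35046 = -2076966144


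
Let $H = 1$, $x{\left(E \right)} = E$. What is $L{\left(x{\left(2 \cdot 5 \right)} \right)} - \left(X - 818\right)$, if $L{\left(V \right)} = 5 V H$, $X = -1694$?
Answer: $2562$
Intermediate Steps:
$L{\left(V \right)} = 5 V$ ($L{\left(V \right)} = 5 V 1 = 5 V$)
$L{\left(x{\left(2 \cdot 5 \right)} \right)} - \left(X - 818\right) = 5 \cdot 2 \cdot 5 - \left(-1694 - 818\right) = 5 \cdot 10 - \left(-1694 - 818\right) = 50 - -2512 = 50 + 2512 = 2562$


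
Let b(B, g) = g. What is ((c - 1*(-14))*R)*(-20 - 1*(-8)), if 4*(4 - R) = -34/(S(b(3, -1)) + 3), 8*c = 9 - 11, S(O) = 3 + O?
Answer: -1881/2 ≈ -940.50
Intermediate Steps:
c = -1/4 (c = (9 - 11)/8 = (1/8)*(-2) = -1/4 ≈ -0.25000)
R = 57/10 (R = 4 - (-17)/(2*((3 - 1) + 3)) = 4 - (-17)/(2*(2 + 3)) = 4 - (-17)/(2*5) = 4 - 1/4*(-34/5) = 4 + 17/10 = 57/10 ≈ 5.7000)
((c - 1*(-14))*R)*(-20 - 1*(-8)) = ((-1/4 - 1*(-14))*(57/10))*(-20 - 1*(-8)) = ((-1/4 + 14)*(57/10))*(-20 + 8) = ((55/4)*(57/10))*(-12) = (627/8)*(-12) = -1881/2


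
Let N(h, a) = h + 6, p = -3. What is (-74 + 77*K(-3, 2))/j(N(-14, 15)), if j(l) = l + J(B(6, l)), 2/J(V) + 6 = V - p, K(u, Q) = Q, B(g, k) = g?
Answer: -120/11 ≈ -10.909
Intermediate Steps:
J(V) = 2/(-3 + V) (J(V) = 2/(-6 + (V - 1*(-3))) = 2/(-6 + (V + 3)) = 2/(-6 + (3 + V)) = 2/(-3 + V))
N(h, a) = 6 + h
j(l) = ⅔ + l (j(l) = l + 2/(-3 + 6) = l + 2/3 = l + 2*(⅓) = l + ⅔ = ⅔ + l)
(-74 + 77*K(-3, 2))/j(N(-14, 15)) = (-74 + 77*2)/(⅔ + (6 - 14)) = (-74 + 154)/(⅔ - 8) = 80/(-22/3) = 80*(-3/22) = -120/11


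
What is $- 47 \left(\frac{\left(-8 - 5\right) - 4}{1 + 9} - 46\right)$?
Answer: $\frac{22419}{10} \approx 2241.9$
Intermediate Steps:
$- 47 \left(\frac{\left(-8 - 5\right) - 4}{1 + 9} - 46\right) = - 47 \left(\frac{-13 - 4}{10} - 46\right) = - 47 \left(\left(-17\right) \frac{1}{10} - 46\right) = - 47 \left(- \frac{17}{10} - 46\right) = \left(-47\right) \left(- \frac{477}{10}\right) = \frac{22419}{10}$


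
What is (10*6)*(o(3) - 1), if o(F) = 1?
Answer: 0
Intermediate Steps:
(10*6)*(o(3) - 1) = (10*6)*(1 - 1) = 60*0 = 0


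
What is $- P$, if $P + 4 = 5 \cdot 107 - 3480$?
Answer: $2949$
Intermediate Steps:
$P = -2949$ ($P = -4 + \left(5 \cdot 107 - 3480\right) = -4 + \left(535 - 3480\right) = -4 - 2945 = -2949$)
$- P = \left(-1\right) \left(-2949\right) = 2949$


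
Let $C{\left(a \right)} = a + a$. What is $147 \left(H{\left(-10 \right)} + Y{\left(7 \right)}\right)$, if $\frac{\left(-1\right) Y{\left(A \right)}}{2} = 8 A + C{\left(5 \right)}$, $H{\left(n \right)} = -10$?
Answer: $-20874$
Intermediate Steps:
$C{\left(a \right)} = 2 a$
$Y{\left(A \right)} = -20 - 16 A$ ($Y{\left(A \right)} = - 2 \left(8 A + 2 \cdot 5\right) = - 2 \left(8 A + 10\right) = - 2 \left(10 + 8 A\right) = -20 - 16 A$)
$147 \left(H{\left(-10 \right)} + Y{\left(7 \right)}\right) = 147 \left(-10 - 132\right) = 147 \left(-142\right) = -20874$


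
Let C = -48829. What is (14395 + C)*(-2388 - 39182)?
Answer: 1431421380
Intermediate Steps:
(14395 + C)*(-2388 - 39182) = (14395 - 48829)*(-2388 - 39182) = -34434*(-41570) = 1431421380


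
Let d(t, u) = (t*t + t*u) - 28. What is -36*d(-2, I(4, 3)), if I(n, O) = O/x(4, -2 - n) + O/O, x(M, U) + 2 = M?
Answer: 1044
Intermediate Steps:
x(M, U) = -2 + M
I(n, O) = 1 + O/2 (I(n, O) = O/(-2 + 4) + O/O = O/2 + 1 = 1 + O/2)
d(t, u) = -28 + t² + t*u (d(t, u) = (t² + t*u) - 28 = -28 + t² + t*u)
-36*d(-2, I(4, 3)) = -36*(-28 + (-2)² - 2*(1 + (½)*3)) = -36*(-28 + 4 - 2*(1 + 3/2)) = -36*(-28 + 4 - 2*5/2) = -36*(-28 + 4 - 5) = -36*(-29) = 1044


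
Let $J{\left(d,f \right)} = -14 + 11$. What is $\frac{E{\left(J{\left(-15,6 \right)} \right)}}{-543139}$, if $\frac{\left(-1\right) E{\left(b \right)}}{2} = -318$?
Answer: $- \frac{636}{543139} \approx -0.001171$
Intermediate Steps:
$J{\left(d,f \right)} = -3$
$E{\left(b \right)} = 636$ ($E{\left(b \right)} = \left(-2\right) \left(-318\right) = 636$)
$\frac{E{\left(J{\left(-15,6 \right)} \right)}}{-543139} = \frac{636}{-543139} = 636 \left(- \frac{1}{543139}\right) = - \frac{636}{543139}$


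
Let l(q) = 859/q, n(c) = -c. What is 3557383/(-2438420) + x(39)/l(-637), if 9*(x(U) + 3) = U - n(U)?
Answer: -35573026171/6283808340 ≈ -5.6611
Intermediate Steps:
x(U) = -3 + 2*U/9 (x(U) = -3 + (U - (-1)*U)/9 = -3 + (U + U)/9 = -3 + (2*U)/9 = -3 + 2*U/9)
3557383/(-2438420) + x(39)/l(-637) = 3557383/(-2438420) + (-3 + (2/9)*39)/((859/(-637))) = 3557383*(-1/2438420) + (-3 + 26/3)/((859*(-1/637))) = -3557383/2438420 + 17/(3*(-859/637)) = -3557383/2438420 + (17/3)*(-637/859) = -3557383/2438420 - 10829/2577 = -35573026171/6283808340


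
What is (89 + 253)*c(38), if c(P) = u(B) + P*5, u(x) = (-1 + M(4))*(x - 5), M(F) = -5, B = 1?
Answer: 73188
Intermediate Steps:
u(x) = 30 - 6*x (u(x) = (-1 - 5)*(x - 5) = -6*(-5 + x) = 30 - 6*x)
c(P) = 24 + 5*P (c(P) = (30 - 6*1) + P*5 = (30 - 6) + 5*P = 24 + 5*P)
(89 + 253)*c(38) = (89 + 253)*(24 + 5*38) = 342*(24 + 190) = 342*214 = 73188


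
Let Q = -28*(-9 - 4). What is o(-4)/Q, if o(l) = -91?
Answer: -¼ ≈ -0.25000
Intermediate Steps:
Q = 364 (Q = -28*(-13) = 364)
o(-4)/Q = -91/364 = -91*1/364 = -¼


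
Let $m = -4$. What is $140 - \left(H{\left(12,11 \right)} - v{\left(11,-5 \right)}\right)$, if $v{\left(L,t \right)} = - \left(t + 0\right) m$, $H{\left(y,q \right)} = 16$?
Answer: $104$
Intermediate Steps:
$v{\left(L,t \right)} = 4 t$ ($v{\left(L,t \right)} = - \left(t + 0\right) \left(-4\right) = - t \left(-4\right) = - \left(-4\right) t = 4 t$)
$140 - \left(H{\left(12,11 \right)} - v{\left(11,-5 \right)}\right) = 140 - \left(16 - 4 \left(-5\right)\right) = 140 - \left(16 - -20\right) = 140 - \left(16 + 20\right) = 140 - 36 = 104$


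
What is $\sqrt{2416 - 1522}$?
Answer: $\sqrt{894} \approx 29.9$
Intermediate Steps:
$\sqrt{2416 - 1522} = \sqrt{894}$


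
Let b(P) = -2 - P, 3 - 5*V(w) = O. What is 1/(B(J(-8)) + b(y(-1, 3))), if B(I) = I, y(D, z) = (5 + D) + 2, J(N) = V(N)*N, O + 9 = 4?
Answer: -5/104 ≈ -0.048077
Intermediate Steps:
O = -5 (O = -9 + 4 = -5)
V(w) = 8/5 (V(w) = ⅗ - ⅕*(-5) = ⅗ + 1 = 8/5)
J(N) = 8*N/5
y(D, z) = 7 + D
1/(B(J(-8)) + b(y(-1, 3))) = 1/((8/5)*(-8) + (-2 - (7 - 1))) = 1/(-64/5 + (-2 - 1*6)) = 1/(-64/5 + (-2 - 6)) = 1/(-64/5 - 8) = 1/(-104/5) = -5/104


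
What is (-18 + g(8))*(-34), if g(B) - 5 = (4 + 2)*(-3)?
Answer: 1054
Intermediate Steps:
g(B) = -13 (g(B) = 5 + (4 + 2)*(-3) = 5 + 6*(-3) = 5 - 18 = -13)
(-18 + g(8))*(-34) = (-18 - 13)*(-34) = -31*(-34) = 1054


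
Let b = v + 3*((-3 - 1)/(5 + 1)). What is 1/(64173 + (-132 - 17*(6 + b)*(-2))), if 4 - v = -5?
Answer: 1/64483 ≈ 1.5508e-5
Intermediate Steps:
v = 9 (v = 4 - 1*(-5) = 4 + 5 = 9)
b = 7 (b = 9 + 3*((-3 - 1)/(5 + 1)) = 9 + 3*(-4/6) = 9 + 3*(-4*⅙) = 9 + 3*(-⅔) = 9 - 2 = 7)
1/(64173 + (-132 - 17*(6 + b)*(-2))) = 1/(64173 + (-132 - 17*(6 + 7)*(-2))) = 1/(64173 + (-132 - 221*(-2))) = 1/(64173 + (-132 - 17*(-26))) = 1/(64173 + (-132 + 442)) = 1/(64173 + 310) = 1/64483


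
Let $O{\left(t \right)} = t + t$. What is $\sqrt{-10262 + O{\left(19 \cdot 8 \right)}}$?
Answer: $i \sqrt{9958} \approx 99.79 i$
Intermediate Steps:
$O{\left(t \right)} = 2 t$
$\sqrt{-10262 + O{\left(19 \cdot 8 \right)}} = \sqrt{-10262 + 2 \cdot 19 \cdot 8} = \sqrt{-10262 + 2 \cdot 152} = \sqrt{-10262 + 304} = \sqrt{-9958} = i \sqrt{9958}$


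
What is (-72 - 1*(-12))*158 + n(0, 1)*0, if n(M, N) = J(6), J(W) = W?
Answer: -9480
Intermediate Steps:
n(M, N) = 6
(-72 - 1*(-12))*158 + n(0, 1)*0 = (-72 - 1*(-12))*158 + 6*0 = (-72 + 12)*158 + 0 = -60*158 + 0 = -9480 + 0 = -9480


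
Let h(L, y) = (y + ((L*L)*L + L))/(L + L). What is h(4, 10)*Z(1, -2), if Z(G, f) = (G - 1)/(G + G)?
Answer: 0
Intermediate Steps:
Z(G, f) = (-1 + G)/(2*G) (Z(G, f) = (-1 + G)/((2*G)) = (-1 + G)*(1/(2*G)) = (-1 + G)/(2*G))
h(L, y) = (L + y + L³)/(2*L) (h(L, y) = (y + (L²*L + L))/((2*L)) = (y + (L³ + L))*(1/(2*L)) = (y + (L + L³))*(1/(2*L)) = (L + y + L³)*(1/(2*L)) = (L + y + L³)/(2*L))
h(4, 10)*Z(1, -2) = ((½)*(4 + 10 + 4³)/4)*((½)*(-1 + 1)/1) = ((½)*(¼)*(4 + 10 + 64))*((½)*1*0) = ((½)*(¼)*78)*0 = (39/4)*0 = 0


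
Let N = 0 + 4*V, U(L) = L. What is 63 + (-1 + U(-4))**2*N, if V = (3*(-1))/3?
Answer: -37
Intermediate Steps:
V = -1 (V = -3*1/3 = -1)
N = -4 (N = 0 + 4*(-1) = 0 - 4 = -4)
63 + (-1 + U(-4))**2*N = 63 + (-1 - 4)**2*(-4) = 63 + (-5)**2*(-4) = 63 + 25*(-4) = 63 - 100 = -37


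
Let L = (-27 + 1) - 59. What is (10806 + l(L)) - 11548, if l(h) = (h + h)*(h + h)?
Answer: 28158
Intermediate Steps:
L = -85 (L = -26 - 59 = -85)
l(h) = 4*h² (l(h) = (2*h)*(2*h) = 4*h²)
(10806 + l(L)) - 11548 = (10806 + 4*(-85)²) - 11548 = (10806 + 4*7225) - 11548 = (10806 + 28900) - 11548 = 39706 - 11548 = 28158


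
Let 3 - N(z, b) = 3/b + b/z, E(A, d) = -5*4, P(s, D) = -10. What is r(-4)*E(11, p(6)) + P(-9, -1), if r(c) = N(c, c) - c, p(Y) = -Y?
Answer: -145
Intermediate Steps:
E(A, d) = -20
N(z, b) = 3 - 3/b - b/z (N(z, b) = 3 - (3/b + b/z) = 3 + (-3/b - b/z) = 3 - 3/b - b/z)
r(c) = 2 - c - 3/c (r(c) = (3 - 3/c - c/c) - c = (3 - 3/c - 1) - c = (2 - 3/c) - c = 2 - c - 3/c)
r(-4)*E(11, p(6)) + P(-9, -1) = (2 - 1*(-4) - 3/(-4))*(-20) - 10 = (2 + 4 - 3*(-¼))*(-20) - 10 = (2 + 4 + ¾)*(-20) - 10 = (27/4)*(-20) - 10 = -135 - 10 = -145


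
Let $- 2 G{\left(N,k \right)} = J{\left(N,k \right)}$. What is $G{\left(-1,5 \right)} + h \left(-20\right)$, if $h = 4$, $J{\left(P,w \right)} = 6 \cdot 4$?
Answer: $-92$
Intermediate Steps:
$J{\left(P,w \right)} = 24$
$G{\left(N,k \right)} = -12$ ($G{\left(N,k \right)} = \left(- \frac{1}{2}\right) 24 = -12$)
$G{\left(-1,5 \right)} + h \left(-20\right) = -12 + 4 \left(-20\right) = -12 - 80 = -92$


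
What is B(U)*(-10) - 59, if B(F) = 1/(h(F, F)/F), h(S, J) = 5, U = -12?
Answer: -35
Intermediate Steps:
B(F) = F/5 (B(F) = 1/(5/F) = F/5)
B(U)*(-10) - 59 = ((⅕)*(-12))*(-10) - 59 = -12/5*(-10) - 59 = 24 - 59 = -35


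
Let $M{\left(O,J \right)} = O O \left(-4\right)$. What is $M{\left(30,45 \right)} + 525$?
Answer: $-3075$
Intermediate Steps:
$M{\left(O,J \right)} = - 4 O^{2}$ ($M{\left(O,J \right)} = O^{2} \left(-4\right) = - 4 O^{2}$)
$M{\left(30,45 \right)} + 525 = - 4 \cdot 30^{2} + 525 = \left(-4\right) 900 + 525 = -3600 + 525 = -3075$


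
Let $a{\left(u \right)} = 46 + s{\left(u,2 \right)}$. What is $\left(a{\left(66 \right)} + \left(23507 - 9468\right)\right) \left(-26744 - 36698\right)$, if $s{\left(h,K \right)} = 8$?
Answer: $-894088106$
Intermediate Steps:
$a{\left(u \right)} = 54$ ($a{\left(u \right)} = 46 + 8 = 54$)
$\left(a{\left(66 \right)} + \left(23507 - 9468\right)\right) \left(-26744 - 36698\right) = \left(54 + \left(23507 - 9468\right)\right) \left(-26744 - 36698\right) = \left(54 + 14039\right) \left(-63442\right) = 14093 \left(-63442\right) = -894088106$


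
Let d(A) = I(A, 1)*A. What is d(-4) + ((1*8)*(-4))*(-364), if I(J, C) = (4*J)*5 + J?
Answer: 11984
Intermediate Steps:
I(J, C) = 21*J (I(J, C) = 20*J + J = 21*J)
d(A) = 21*A² (d(A) = (21*A)*A = 21*A²)
d(-4) + ((1*8)*(-4))*(-364) = 21*(-4)² + ((1*8)*(-4))*(-364) = 21*16 + (8*(-4))*(-364) = 336 - 32*(-364) = 336 + 11648 = 11984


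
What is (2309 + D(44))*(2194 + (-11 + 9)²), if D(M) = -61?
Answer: 4941104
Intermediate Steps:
(2309 + D(44))*(2194 + (-11 + 9)²) = (2309 - 61)*(2194 + (-11 + 9)²) = 2248*(2194 + (-2)²) = 2248*(2194 + 4) = 2248*2198 = 4941104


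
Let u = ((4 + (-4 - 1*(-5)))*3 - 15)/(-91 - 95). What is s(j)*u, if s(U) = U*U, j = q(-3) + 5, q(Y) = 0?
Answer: 0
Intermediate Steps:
j = 5 (j = 0 + 5 = 5)
s(U) = U**2
u = 0 (u = ((4 + (-4 + 5))*3 - 15)/(-186) = ((4 + 1)*3 - 15)*(-1/186) = (5*3 - 15)*(-1/186) = (15 - 15)*(-1/186) = 0*(-1/186) = 0)
s(j)*u = 5**2*0 = 25*0 = 0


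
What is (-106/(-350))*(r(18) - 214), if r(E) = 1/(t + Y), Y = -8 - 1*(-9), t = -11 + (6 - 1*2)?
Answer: -13621/210 ≈ -64.862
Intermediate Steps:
t = -7 (t = -11 + (6 - 2) = -11 + 4 = -7)
Y = 1 (Y = -8 + 9 = 1)
r(E) = -⅙ (r(E) = 1/(-7 + 1) = 1/(-6) = -⅙)
(-106/(-350))*(r(18) - 214) = (-106/(-350))*(-⅙ - 214) = -106*(-1/350)*(-1285/6) = (53/175)*(-1285/6) = -13621/210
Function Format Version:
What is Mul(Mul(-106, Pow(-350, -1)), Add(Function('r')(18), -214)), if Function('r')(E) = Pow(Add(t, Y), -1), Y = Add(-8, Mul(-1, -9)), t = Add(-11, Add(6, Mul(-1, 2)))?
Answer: Rational(-13621, 210) ≈ -64.862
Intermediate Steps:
t = -7 (t = Add(-11, Add(6, -2)) = Add(-11, 4) = -7)
Y = 1 (Y = Add(-8, 9) = 1)
Function('r')(E) = Rational(-1, 6) (Function('r')(E) = Pow(Add(-7, 1), -1) = Pow(-6, -1) = Rational(-1, 6))
Mul(Mul(-106, Pow(-350, -1)), Add(Function('r')(18), -214)) = Mul(Mul(-106, Pow(-350, -1)), Add(Rational(-1, 6), -214)) = Mul(Mul(-106, Rational(-1, 350)), Rational(-1285, 6)) = Mul(Rational(53, 175), Rational(-1285, 6)) = Rational(-13621, 210)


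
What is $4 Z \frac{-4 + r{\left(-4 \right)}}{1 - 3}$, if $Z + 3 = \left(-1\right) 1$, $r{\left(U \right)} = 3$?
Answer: $-8$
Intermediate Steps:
$Z = -4$ ($Z = -3 - 1 = -4$)
$4 Z \frac{-4 + r{\left(-4 \right)}}{1 - 3} = 4 \left(-4\right) \frac{-4 + 3}{1 - 3} = - 16 \left(- \frac{1}{-2}\right) = - 16 \left(\left(-1\right) \left(- \frac{1}{2}\right)\right) = \left(-16\right) \frac{1}{2} = -8$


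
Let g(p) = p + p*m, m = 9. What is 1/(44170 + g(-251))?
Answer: 1/41660 ≈ 2.4004e-5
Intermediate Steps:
g(p) = 10*p (g(p) = p + p*9 = p + 9*p = 10*p)
1/(44170 + g(-251)) = 1/(44170 + 10*(-251)) = 1/(44170 - 2510) = 1/41660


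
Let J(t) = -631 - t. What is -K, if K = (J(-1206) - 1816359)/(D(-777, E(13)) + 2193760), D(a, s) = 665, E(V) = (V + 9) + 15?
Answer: 1815784/2194425 ≈ 0.82745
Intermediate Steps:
E(V) = 24 + V (E(V) = (9 + V) + 15 = 24 + V)
K = -1815784/2194425 (K = ((-631 - 1*(-1206)) - 1816359)/(665 + 2193760) = ((-631 + 1206) - 1816359)/2194425 = (575 - 1816359)*(1/2194425) = -1815784*1/2194425 = -1815784/2194425 ≈ -0.82745)
-K = -1*(-1815784/2194425) = 1815784/2194425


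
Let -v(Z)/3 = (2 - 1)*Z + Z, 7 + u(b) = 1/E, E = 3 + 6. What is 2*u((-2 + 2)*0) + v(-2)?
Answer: -16/9 ≈ -1.7778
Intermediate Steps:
E = 9
u(b) = -62/9 (u(b) = -7 + 1/9 = -62/9)
v(Z) = -6*Z (v(Z) = -3*((2 - 1)*Z + Z) = -3*(1*Z + Z) = -3*(Z + Z) = -6*Z)
2*u((-2 + 2)*0) + v(-2) = 2*(-62/9) - 6*(-2) = -124/9 + 12 = -16/9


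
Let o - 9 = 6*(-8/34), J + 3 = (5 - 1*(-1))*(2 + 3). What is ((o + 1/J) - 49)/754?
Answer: -18991/346086 ≈ -0.054874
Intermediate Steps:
J = 27 (J = -3 + (5 - 1*(-1))*(2 + 3) = -3 + (5 + 1)*5 = -3 + 6*5 = -3 + 30 = 27)
o = 129/17 (o = 9 + 6*(-8/34) = 9 + 6*(-8*1/34) = 9 + 6*(-4/17) = 9 - 24/17 = 129/17 ≈ 7.5882)
((o + 1/J) - 49)/754 = ((129/17 + 1/27) - 49)/754 = ((129/17 + 1/27) - 49)*(1/754) = (3500/459 - 49)*(1/754) = -18991/459*1/754 = -18991/346086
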